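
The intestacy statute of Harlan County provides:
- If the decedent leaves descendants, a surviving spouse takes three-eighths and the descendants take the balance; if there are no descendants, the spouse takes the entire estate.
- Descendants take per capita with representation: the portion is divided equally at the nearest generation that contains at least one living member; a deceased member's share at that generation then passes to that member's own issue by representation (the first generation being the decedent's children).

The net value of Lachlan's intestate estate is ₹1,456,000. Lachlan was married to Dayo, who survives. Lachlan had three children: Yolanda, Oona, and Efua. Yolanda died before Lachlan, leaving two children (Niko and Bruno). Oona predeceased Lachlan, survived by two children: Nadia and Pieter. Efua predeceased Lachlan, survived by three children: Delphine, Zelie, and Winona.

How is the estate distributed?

Dayo takes three-eighths of ₹1,456,000 = ₹546,000. The remaining ₹910,000 passes to the descendants.
No child survives, so the initial division is made at the grandchildren's generation.
The descendants' portion (₹910,000) is divided into 7 shares of ₹130,000: Niko, Bruno, Nadia, Pieter, Delphine, Zelie, and Winona each take ₹130,000.

Dayo: ₹546,000; Niko: ₹130,000; Bruno: ₹130,000; Nadia: ₹130,000; Pieter: ₹130,000; Delphine: ₹130,000; Zelie: ₹130,000; Winona: ₹130,000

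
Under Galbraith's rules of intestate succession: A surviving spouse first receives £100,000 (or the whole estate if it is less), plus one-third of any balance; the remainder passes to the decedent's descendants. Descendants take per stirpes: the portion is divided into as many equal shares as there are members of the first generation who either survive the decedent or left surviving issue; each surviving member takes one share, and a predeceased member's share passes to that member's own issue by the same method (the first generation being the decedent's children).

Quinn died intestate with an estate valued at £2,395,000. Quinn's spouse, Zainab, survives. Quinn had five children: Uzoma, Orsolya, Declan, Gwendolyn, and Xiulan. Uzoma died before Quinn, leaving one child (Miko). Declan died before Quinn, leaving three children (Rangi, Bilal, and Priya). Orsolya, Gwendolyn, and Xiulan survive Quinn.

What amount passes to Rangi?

Zainab first takes £100,000, leaving a balance of £2,295,000. Zainab then takes one-third of the balance (£765,000), for a total of £865,000. The remaining £1,530,000 passes to the descendants.
The descendants' portion (£1,530,000) is divided into 5 shares of £306,000: Orsolya, Gwendolyn, and Xiulan each take £306,000; Uzoma's £306,000 share passes to Uzoma's issue; Declan's £306,000 share passes to Declan's issue.
Uzoma's share (£306,000) passes entirely to Miko.
Declan's share (£306,000) is divided into 3 shares of £102,000: Rangi, Bilal, and Priya each take £102,000.

Rangi receives £102,000.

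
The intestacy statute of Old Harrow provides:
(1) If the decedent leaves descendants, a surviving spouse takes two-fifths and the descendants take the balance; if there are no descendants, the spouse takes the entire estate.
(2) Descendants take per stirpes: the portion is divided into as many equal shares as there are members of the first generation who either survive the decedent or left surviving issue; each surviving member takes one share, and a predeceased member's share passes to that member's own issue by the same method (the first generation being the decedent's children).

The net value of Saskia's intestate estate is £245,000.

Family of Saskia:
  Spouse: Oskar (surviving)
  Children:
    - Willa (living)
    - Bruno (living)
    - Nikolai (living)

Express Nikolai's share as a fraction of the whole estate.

Oskar takes two-fifths of £245,000 = £98,000. The remaining £147,000 passes to the descendants.
The descendants' portion (£147,000) is divided into 3 shares of £49,000: Willa, Bruno, and Nikolai each take £49,000.

Nikolai receives 1/5 of the estate.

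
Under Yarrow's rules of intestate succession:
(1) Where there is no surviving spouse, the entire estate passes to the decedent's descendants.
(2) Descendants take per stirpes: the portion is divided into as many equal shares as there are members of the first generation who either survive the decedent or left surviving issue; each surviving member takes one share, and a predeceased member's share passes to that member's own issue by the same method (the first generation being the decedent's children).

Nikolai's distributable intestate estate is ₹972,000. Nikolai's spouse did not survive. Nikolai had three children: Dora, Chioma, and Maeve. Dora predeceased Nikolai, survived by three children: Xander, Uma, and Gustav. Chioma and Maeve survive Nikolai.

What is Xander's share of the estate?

The entire ₹972,000 passes to the descendants.
That amount (₹972,000) is divided into 3 shares of ₹324,000: Chioma and Maeve each take ₹324,000; Dora's ₹324,000 share passes to Dora's issue.
Dora's share (₹324,000) is divided into 3 shares of ₹108,000: Xander, Uma, and Gustav each take ₹108,000.

Xander receives ₹108,000.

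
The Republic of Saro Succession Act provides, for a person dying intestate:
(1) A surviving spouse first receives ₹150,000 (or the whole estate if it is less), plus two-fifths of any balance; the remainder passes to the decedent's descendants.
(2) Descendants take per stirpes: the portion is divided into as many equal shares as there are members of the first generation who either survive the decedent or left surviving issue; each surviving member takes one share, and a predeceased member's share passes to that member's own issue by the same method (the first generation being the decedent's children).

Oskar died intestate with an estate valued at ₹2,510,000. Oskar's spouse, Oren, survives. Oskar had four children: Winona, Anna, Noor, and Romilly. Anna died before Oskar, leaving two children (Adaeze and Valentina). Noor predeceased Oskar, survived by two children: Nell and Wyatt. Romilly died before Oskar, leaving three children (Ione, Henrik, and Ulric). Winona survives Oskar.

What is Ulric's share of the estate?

Ulric receives ₹118,000.

Oren first takes ₹150,000, leaving a balance of ₹2,360,000. Oren then takes two-fifths of the balance (₹944,000), for a total of ₹1,094,000. The remaining ₹1,416,000 passes to the descendants.
The descendants' portion (₹1,416,000) is divided into 4 shares of ₹354,000: Winona takes ₹354,000; Anna's ₹354,000 share passes to Anna's issue; Noor's ₹354,000 share passes to Noor's issue; Romilly's ₹354,000 share passes to Romilly's issue.
Anna's share (₹354,000) is divided into 2 shares of ₹177,000: Adaeze and Valentina each take ₹177,000.
Noor's share (₹354,000) is divided into 2 shares of ₹177,000: Nell and Wyatt each take ₹177,000.
Romilly's share (₹354,000) is divided into 3 shares of ₹118,000: Ione, Henrik, and Ulric each take ₹118,000.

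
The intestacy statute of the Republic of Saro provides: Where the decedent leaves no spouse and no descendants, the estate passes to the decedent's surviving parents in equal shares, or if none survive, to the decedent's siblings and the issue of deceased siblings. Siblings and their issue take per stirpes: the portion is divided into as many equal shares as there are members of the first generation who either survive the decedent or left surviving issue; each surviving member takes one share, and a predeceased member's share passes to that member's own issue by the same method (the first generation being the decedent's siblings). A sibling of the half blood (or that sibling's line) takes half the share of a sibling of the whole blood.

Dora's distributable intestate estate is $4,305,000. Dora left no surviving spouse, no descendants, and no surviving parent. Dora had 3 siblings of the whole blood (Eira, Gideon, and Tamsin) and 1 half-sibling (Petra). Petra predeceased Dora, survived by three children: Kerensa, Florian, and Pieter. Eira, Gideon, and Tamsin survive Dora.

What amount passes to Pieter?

Pieter receives $205,000.

The entire $4,305,000 passes to the siblings and their issue.
Counting each half-blood sibling's line as half a unit, there are 7/2 units in $4,305,000, so one unit is $1,230,000. Whole-blood lines (Eira, Gideon, and Tamsin) take $1,230,000 each; half-blood lines (Petra) take $615,000 each.
Petra's share ($615,000) is divided into 3 shares of $205,000: Kerensa, Florian, and Pieter each take $205,000.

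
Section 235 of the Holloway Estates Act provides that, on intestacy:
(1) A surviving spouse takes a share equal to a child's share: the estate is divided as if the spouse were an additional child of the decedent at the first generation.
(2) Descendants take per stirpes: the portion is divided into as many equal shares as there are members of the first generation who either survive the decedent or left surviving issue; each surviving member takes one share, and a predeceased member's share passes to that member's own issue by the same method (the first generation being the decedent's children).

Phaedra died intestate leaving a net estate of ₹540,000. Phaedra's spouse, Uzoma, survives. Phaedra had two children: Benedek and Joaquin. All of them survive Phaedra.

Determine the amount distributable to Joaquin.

Joaquin receives ₹180,000.

The spouse counts as an additional share at the children's level, so there are 3 primary shares of ₹180,000. Uzoma takes one such share (₹180,000).
The children's combined portion (₹360,000) is divided into 2 shares of ₹180,000: Benedek and Joaquin each take ₹180,000.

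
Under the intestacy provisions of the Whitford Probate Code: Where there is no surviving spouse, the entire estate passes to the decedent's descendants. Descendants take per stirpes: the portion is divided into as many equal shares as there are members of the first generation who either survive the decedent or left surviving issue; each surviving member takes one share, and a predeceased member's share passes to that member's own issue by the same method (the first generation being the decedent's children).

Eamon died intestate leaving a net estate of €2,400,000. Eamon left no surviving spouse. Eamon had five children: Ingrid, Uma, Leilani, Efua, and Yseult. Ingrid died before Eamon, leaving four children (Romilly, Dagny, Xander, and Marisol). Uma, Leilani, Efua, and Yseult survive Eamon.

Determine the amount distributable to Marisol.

The entire €2,400,000 passes to the descendants.
That amount (€2,400,000) is divided into 5 shares of €480,000: Uma, Leilani, Efua, and Yseult each take €480,000; Ingrid's €480,000 share passes to Ingrid's issue.
Ingrid's share (€480,000) is divided into 4 shares of €120,000: Romilly, Dagny, Xander, and Marisol each take €120,000.

Marisol receives €120,000.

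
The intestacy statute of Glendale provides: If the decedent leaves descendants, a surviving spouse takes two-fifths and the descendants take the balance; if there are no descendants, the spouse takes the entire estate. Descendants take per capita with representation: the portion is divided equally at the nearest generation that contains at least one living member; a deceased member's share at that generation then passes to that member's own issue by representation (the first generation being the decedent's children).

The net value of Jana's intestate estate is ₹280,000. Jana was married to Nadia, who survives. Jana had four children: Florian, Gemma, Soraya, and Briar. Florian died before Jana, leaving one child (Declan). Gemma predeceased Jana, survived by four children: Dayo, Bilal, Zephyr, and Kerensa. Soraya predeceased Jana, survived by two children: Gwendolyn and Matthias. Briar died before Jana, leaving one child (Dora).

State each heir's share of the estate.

Nadia takes two-fifths of ₹280,000 = ₹112,000. The remaining ₹168,000 passes to the descendants.
No child survives, so the initial division is made at the grandchildren's generation.
The descendants' portion (₹168,000) is divided into 8 shares of ₹21,000: Declan, Dayo, Bilal, Zephyr, Kerensa, Gwendolyn, Matthias, and Dora each take ₹21,000.

Nadia: ₹112,000; Declan: ₹21,000; Dayo: ₹21,000; Bilal: ₹21,000; Zephyr: ₹21,000; Kerensa: ₹21,000; Gwendolyn: ₹21,000; Matthias: ₹21,000; Dora: ₹21,000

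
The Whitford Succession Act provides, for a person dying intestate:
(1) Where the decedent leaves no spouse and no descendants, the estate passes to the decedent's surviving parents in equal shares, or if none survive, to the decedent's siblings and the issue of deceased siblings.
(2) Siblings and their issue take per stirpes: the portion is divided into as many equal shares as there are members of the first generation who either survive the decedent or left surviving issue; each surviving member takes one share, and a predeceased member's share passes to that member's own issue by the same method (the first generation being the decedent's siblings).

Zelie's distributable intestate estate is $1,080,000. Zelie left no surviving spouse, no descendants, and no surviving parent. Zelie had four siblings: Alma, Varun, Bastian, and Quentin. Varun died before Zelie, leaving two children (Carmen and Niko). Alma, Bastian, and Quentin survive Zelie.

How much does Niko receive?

Niko receives $135,000.

The entire $1,080,000 passes to the siblings and their issue.
That amount ($1,080,000) is divided into 4 shares of $270,000: Alma, Bastian, and Quentin each take $270,000; Varun's $270,000 share passes to Varun's issue.
Varun's share ($270,000) is divided into 2 shares of $135,000: Carmen and Niko each take $135,000.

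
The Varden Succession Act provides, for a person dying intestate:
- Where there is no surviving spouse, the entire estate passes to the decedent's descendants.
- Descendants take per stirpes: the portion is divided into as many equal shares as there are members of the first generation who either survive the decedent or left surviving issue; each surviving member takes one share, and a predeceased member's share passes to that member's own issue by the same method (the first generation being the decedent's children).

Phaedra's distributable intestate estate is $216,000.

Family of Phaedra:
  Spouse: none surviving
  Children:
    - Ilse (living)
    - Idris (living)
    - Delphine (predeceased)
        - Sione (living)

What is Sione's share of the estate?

Sione receives $72,000.

The entire $216,000 passes to the descendants.
That amount ($216,000) is divided into 3 shares of $72,000: Ilse and Idris each take $72,000; Delphine's $72,000 share passes to Delphine's issue.
Delphine's share ($72,000) passes entirely to Sione.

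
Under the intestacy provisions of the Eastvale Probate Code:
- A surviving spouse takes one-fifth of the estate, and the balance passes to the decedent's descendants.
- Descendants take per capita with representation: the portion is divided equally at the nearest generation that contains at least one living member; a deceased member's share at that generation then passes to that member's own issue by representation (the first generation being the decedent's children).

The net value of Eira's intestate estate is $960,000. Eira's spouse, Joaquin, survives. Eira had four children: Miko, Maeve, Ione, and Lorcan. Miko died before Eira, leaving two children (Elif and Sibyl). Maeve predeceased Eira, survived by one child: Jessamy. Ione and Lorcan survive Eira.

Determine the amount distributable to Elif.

Joaquin takes one-fifth of $960,000 = $192,000. The remaining $768,000 passes to the descendants.
The descendants' portion ($768,000) is divided into 4 shares of $192,000: Ione and Lorcan each take $192,000; Miko's $192,000 share passes to Miko's issue; Maeve's $192,000 share passes to Maeve's issue.
Miko's share ($192,000) is divided into 2 shares of $96,000: Elif and Sibyl each take $96,000.
Maeve's share ($192,000) passes entirely to Jessamy.

Elif receives $96,000.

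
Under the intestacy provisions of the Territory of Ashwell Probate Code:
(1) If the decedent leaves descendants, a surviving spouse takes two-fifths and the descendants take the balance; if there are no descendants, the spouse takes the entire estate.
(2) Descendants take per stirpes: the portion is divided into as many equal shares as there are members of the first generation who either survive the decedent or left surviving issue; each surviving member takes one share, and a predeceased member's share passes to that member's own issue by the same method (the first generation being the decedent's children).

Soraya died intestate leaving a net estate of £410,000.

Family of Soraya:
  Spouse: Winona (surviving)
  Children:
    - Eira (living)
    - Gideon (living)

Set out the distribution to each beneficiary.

Winona: £164,000; Eira: £123,000; Gideon: £123,000

Winona takes two-fifths of £410,000 = £164,000. The remaining £246,000 passes to the descendants.
The descendants' portion (£246,000) is divided into 2 shares of £123,000: Eira and Gideon each take £123,000.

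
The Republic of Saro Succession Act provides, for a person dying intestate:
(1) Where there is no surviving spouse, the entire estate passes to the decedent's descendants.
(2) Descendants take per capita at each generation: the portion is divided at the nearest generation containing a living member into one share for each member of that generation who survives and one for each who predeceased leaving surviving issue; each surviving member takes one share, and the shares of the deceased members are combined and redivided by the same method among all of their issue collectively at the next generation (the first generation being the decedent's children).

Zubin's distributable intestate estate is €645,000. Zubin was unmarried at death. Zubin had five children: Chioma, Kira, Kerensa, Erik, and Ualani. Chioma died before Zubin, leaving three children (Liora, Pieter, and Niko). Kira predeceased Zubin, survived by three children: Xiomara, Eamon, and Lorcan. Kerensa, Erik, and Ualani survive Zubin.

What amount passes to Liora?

The entire €645,000 passes to the descendants.
That amount (€645,000) is divided at the children's generation into 5 shares of €129,000. Kerensa, Erik, and Ualani each take €129,000. The 2 shares of the deceased (Chioma and Kira) are combined into a pool of €258,000.
That pool (€258,000) is divided at the grandchildren's generation equally among Liora, Pieter, Niko, Xiomara, Eamon, and Lorcan: €43,000 each.

Liora receives €43,000.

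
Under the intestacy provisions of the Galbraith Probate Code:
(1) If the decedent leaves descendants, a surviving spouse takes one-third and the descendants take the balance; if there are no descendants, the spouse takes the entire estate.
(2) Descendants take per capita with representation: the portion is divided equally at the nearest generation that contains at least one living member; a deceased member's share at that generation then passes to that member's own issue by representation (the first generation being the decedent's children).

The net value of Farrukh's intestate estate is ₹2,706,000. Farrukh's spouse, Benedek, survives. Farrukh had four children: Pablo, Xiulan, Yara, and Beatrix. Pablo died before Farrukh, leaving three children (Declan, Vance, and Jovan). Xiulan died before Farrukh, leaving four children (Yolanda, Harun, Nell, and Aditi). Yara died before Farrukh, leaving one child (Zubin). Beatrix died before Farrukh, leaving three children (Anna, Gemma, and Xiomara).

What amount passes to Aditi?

Aditi receives ₹164,000.

Benedek takes one-third of ₹2,706,000 = ₹902,000. The remaining ₹1,804,000 passes to the descendants.
No child survives, so the initial division is made at the grandchildren's generation.
The descendants' portion (₹1,804,000) is divided into 11 shares of ₹164,000: Declan, Vance, Jovan, Yolanda, Harun, Nell, Aditi, Zubin, Anna, Gemma, and Xiomara each take ₹164,000.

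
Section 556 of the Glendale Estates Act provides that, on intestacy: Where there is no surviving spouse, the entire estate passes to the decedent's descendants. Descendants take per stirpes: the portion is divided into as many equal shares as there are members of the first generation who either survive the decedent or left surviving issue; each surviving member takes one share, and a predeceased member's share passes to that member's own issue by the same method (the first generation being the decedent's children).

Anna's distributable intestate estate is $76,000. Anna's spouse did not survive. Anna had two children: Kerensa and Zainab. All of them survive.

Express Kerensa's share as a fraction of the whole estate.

The entire $76,000 passes to the descendants.
That amount ($76,000) is divided into 2 shares of $38,000: Kerensa and Zainab each take $38,000.

Kerensa receives 1/2 of the estate.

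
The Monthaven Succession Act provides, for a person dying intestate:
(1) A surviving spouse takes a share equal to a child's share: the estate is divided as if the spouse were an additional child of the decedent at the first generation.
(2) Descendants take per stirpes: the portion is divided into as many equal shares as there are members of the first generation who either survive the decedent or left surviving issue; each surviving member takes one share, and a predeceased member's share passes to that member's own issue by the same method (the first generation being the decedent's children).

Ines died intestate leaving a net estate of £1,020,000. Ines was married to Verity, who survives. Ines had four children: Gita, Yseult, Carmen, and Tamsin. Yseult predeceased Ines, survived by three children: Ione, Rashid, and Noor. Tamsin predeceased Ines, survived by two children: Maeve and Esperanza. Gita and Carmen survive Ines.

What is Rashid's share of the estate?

Rashid receives £68,000.

The spouse counts as an additional share at the children's level, so there are 5 primary shares of £204,000. Verity takes one such share (£204,000).
The children's combined portion (£816,000) is divided into 4 shares of £204,000: Gita and Carmen each take £204,000; Yseult's £204,000 share passes to Yseult's issue; Tamsin's £204,000 share passes to Tamsin's issue.
Yseult's share (£204,000) is divided into 3 shares of £68,000: Ione, Rashid, and Noor each take £68,000.
Tamsin's share (£204,000) is divided into 2 shares of £102,000: Maeve and Esperanza each take £102,000.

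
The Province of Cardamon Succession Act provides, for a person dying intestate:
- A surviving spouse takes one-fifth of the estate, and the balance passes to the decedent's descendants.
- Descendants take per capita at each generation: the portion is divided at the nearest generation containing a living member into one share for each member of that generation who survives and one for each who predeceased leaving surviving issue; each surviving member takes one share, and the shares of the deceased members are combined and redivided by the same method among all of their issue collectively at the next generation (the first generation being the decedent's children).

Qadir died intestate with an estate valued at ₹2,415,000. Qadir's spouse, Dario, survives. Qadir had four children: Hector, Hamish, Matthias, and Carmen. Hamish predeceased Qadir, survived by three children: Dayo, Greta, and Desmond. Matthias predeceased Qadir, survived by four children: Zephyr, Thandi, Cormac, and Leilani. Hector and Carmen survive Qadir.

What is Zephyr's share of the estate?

Zephyr receives ₹138,000.

Dario takes one-fifth of ₹2,415,000 = ₹483,000. The remaining ₹1,932,000 passes to the descendants.
The descendants' portion (₹1,932,000) is divided at the children's generation into 4 shares of ₹483,000. Hector and Carmen each take ₹483,000. The 2 shares of the deceased (Hamish and Matthias) are combined into a pool of ₹966,000.
That pool (₹966,000) is divided at the grandchildren's generation equally among Dayo, Greta, Desmond, Zephyr, Thandi, Cormac, and Leilani: ₹138,000 each.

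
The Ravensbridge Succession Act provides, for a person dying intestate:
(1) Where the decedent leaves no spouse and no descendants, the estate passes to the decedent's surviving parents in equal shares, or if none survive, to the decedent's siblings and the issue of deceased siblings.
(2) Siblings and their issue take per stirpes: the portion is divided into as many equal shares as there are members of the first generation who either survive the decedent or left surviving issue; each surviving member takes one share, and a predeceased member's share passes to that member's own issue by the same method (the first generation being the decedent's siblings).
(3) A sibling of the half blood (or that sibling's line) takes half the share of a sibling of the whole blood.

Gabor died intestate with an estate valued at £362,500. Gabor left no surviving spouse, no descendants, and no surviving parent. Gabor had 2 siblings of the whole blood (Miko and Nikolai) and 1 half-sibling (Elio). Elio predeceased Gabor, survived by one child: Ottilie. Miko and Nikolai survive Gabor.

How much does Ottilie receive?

The entire £362,500 passes to the siblings and their issue.
Counting each half-blood sibling's line as half a unit, there are 5/2 units in £362,500, so one unit is £145,000. Whole-blood lines (Miko and Nikolai) take £145,000 each; half-blood lines (Elio) take £72,500 each.
Elio's share (£72,500) passes entirely to Ottilie.

Ottilie receives £72,500.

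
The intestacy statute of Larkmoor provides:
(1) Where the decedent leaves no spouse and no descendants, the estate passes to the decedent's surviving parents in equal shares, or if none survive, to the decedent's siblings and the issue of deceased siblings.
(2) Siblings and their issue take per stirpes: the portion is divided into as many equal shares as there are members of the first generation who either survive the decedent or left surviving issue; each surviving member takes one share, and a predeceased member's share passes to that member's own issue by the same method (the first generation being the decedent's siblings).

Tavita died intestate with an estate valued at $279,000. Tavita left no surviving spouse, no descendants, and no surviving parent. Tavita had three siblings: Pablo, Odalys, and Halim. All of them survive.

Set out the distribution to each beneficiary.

Pablo: $93,000; Odalys: $93,000; Halim: $93,000

The entire $279,000 passes to the siblings and their issue.
That amount ($279,000) is divided into 3 shares of $93,000: Pablo, Odalys, and Halim each take $93,000.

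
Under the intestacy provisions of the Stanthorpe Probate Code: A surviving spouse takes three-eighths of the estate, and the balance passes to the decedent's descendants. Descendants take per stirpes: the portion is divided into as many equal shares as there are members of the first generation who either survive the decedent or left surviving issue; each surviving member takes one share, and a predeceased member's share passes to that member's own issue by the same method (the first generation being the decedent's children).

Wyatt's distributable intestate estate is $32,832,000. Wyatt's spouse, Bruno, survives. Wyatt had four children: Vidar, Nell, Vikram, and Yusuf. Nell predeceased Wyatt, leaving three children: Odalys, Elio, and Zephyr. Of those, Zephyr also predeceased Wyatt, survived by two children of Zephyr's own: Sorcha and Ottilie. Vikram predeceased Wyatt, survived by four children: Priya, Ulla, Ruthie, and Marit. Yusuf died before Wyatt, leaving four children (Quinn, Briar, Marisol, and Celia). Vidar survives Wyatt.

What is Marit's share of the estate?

Bruno takes three-eighths of $32,832,000 = $12,312,000. The remaining $20,520,000 passes to the descendants.
The descendants' portion ($20,520,000) is divided into 4 shares of $5,130,000: Vidar takes $5,130,000; Nell's $5,130,000 share passes to Nell's issue; Vikram's $5,130,000 share passes to Vikram's issue; Yusuf's $5,130,000 share passes to Yusuf's issue.
Nell's share ($5,130,000) is divided into 3 shares of $1,710,000: Odalys and Elio each take $1,710,000; Zephyr's $1,710,000 share passes to Zephyr's issue.
Zephyr's share ($1,710,000) is divided into 2 shares of $855,000: Sorcha and Ottilie each take $855,000.
Vikram's share ($5,130,000) is divided into 4 shares of $1,282,500: Priya, Ulla, Ruthie, and Marit each take $1,282,500.
Yusuf's share ($5,130,000) is divided into 4 shares of $1,282,500: Quinn, Briar, Marisol, and Celia each take $1,282,500.

Marit receives $1,282,500.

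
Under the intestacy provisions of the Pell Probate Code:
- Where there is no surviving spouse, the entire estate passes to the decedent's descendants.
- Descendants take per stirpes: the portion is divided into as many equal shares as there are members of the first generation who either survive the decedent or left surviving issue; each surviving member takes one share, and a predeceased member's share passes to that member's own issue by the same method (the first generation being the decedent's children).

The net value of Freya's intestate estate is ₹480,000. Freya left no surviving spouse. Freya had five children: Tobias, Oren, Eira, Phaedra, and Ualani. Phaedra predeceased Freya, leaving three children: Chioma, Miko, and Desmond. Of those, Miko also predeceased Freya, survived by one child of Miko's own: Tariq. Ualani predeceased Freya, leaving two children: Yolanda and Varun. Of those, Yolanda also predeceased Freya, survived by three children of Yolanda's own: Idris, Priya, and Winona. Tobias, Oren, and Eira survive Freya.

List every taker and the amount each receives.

The entire ₹480,000 passes to the descendants.
That amount (₹480,000) is divided into 5 shares of ₹96,000: Tobias, Oren, and Eira each take ₹96,000; Phaedra's ₹96,000 share passes to Phaedra's issue; Ualani's ₹96,000 share passes to Ualani's issue.
Phaedra's share (₹96,000) is divided into 3 shares of ₹32,000: Chioma and Desmond each take ₹32,000; Miko's ₹32,000 share passes to Miko's issue.
Miko's share (₹32,000) passes entirely to Tariq.
Ualani's share (₹96,000) is divided into 2 shares of ₹48,000: Varun takes ₹48,000; Yolanda's ₹48,000 share passes to Yolanda's issue.
Yolanda's share (₹48,000) is divided into 3 shares of ₹16,000: Idris, Priya, and Winona each take ₹16,000.

Tobias: ₹96,000; Oren: ₹96,000; Eira: ₹96,000; Chioma: ₹32,000; Tariq: ₹32,000; Desmond: ₹32,000; Idris: ₹16,000; Priya: ₹16,000; Winona: ₹16,000; Varun: ₹48,000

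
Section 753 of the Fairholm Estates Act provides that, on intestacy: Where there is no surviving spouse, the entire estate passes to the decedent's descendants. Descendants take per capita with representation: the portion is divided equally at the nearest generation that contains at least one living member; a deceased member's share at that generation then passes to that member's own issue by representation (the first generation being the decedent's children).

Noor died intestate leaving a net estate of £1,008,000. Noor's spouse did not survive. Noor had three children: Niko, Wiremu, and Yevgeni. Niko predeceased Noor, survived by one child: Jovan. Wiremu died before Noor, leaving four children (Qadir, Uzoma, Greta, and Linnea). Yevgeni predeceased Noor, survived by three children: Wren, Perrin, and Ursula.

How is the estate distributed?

Jovan: £126,000; Qadir: £126,000; Uzoma: £126,000; Greta: £126,000; Linnea: £126,000; Wren: £126,000; Perrin: £126,000; Ursula: £126,000

The entire £1,008,000 passes to the descendants.
No child survives, so the initial division is made at the grandchildren's generation.
That amount (£1,008,000) is divided into 8 shares of £126,000: Jovan, Qadir, Uzoma, Greta, Linnea, Wren, Perrin, and Ursula each take £126,000.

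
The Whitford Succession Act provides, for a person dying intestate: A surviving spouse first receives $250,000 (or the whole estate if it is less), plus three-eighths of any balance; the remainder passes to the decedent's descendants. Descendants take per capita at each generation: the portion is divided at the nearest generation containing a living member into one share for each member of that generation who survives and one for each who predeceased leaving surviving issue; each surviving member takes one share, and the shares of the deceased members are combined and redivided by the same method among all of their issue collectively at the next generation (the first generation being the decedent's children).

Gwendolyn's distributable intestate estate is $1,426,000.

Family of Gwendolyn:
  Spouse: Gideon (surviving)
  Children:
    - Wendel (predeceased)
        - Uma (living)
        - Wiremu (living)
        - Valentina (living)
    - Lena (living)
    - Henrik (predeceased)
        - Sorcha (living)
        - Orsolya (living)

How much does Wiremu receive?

Gideon first takes $250,000, leaving a balance of $1,176,000. Gideon then takes three-eighths of the balance ($441,000), for a total of $691,000. The remaining $735,000 passes to the descendants.
The descendants' portion ($735,000) is divided at the children's generation into 3 shares of $245,000. Lena takes $245,000. The 2 shares of the deceased (Wendel and Henrik) are combined into a pool of $490,000.
That pool ($490,000) is divided at the grandchildren's generation equally among Uma, Wiremu, Valentina, Sorcha, and Orsolya: $98,000 each.

Wiremu receives $98,000.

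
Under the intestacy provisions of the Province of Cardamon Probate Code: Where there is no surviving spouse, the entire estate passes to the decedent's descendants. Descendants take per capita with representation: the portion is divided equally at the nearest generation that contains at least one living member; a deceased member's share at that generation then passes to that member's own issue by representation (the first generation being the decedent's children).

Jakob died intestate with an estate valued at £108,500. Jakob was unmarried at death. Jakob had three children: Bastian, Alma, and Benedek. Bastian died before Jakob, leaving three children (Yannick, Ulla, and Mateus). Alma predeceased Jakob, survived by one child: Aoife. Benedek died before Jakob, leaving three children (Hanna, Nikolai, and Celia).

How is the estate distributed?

Yannick: £15,500; Ulla: £15,500; Mateus: £15,500; Aoife: £15,500; Hanna: £15,500; Nikolai: £15,500; Celia: £15,500

The entire £108,500 passes to the descendants.
No child survives, so the initial division is made at the grandchildren's generation.
That amount (£108,500) is divided into 7 shares of £15,500: Yannick, Ulla, Mateus, Aoife, Hanna, Nikolai, and Celia each take £15,500.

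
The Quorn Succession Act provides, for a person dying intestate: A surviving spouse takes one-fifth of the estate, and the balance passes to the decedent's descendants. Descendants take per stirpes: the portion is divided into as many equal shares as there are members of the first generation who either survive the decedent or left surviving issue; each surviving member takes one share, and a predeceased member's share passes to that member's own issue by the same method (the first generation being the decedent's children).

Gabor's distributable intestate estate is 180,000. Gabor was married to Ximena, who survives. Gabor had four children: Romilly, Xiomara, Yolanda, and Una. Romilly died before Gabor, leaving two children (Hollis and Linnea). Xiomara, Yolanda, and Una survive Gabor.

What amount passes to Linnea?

Ximena takes one-fifth of 180,000 = 36,000. The remaining 144,000 passes to the descendants.
The descendants' portion (144,000) is divided into 4 shares of 36,000: Xiomara, Yolanda, and Una each take 36,000; Romilly's 36,000 share passes to Romilly's issue.
Romilly's share (36,000) is divided into 2 shares of 18,000: Hollis and Linnea each take 18,000.

Linnea receives 18,000.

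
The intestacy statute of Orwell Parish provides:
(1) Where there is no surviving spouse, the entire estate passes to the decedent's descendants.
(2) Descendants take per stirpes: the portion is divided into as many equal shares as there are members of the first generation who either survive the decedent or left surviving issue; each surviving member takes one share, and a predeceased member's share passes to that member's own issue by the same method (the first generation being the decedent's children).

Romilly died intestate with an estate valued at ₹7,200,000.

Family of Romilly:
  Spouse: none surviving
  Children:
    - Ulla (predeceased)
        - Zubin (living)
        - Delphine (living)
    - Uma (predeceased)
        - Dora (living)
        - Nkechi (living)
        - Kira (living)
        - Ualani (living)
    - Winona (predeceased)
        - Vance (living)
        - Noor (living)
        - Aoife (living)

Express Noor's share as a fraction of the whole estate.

Noor receives 1/9 of the estate.

The entire ₹7,200,000 passes to the descendants.
That amount (₹7,200,000) is divided into 3 shares of ₹2,400,000: Ulla's ₹2,400,000 share passes to Ulla's issue; Uma's ₹2,400,000 share passes to Uma's issue; Winona's ₹2,400,000 share passes to Winona's issue.
Ulla's share (₹2,400,000) is divided into 2 shares of ₹1,200,000: Zubin and Delphine each take ₹1,200,000.
Uma's share (₹2,400,000) is divided into 4 shares of ₹600,000: Dora, Nkechi, Kira, and Ualani each take ₹600,000.
Winona's share (₹2,400,000) is divided into 3 shares of ₹800,000: Vance, Noor, and Aoife each take ₹800,000.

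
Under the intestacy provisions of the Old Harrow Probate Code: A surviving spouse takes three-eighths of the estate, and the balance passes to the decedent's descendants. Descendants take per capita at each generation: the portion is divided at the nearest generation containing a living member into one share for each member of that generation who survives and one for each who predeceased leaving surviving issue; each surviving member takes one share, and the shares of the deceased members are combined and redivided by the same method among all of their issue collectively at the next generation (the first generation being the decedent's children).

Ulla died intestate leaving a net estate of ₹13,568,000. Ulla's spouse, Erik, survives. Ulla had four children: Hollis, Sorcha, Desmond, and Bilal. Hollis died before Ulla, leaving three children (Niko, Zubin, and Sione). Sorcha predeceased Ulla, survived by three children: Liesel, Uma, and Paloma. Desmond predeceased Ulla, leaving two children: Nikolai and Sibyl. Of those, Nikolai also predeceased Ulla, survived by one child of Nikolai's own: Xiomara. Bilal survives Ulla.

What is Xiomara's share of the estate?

Erik takes three-eighths of ₹13,568,000 = ₹5,088,000. The remaining ₹8,480,000 passes to the descendants.
The descendants' portion (₹8,480,000) is divided at the children's generation into 4 shares of ₹2,120,000. Bilal takes ₹2,120,000. The 3 shares of the deceased (Hollis, Sorcha, and Desmond) are combined into a pool of ₹6,360,000.
That pool (₹6,360,000) is divided at the grandchildren's generation into 8 shares of ₹795,000. Niko, Zubin, Sione, Liesel, Uma, Paloma, and Sibyl each take ₹795,000. The remaining share for the deceased Nikolai (₹795,000) is carried to the next generation.
That pool (₹795,000) passes entirely to Xiomara, the sole taker at the great-grandchildren's generation.

Xiomara receives ₹795,000.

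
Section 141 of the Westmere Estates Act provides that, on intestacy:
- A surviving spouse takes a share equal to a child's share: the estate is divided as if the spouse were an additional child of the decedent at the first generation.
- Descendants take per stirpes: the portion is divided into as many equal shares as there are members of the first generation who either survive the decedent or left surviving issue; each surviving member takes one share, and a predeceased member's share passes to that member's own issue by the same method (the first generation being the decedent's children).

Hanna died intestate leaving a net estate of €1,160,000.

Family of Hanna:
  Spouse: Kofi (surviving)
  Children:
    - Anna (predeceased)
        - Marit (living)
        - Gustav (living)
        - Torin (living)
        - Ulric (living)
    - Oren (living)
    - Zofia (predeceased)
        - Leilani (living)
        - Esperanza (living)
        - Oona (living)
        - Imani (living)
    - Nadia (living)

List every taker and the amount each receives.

The spouse counts as an additional share at the children's level, so there are 5 primary shares of €232,000. Kofi takes one such share (€232,000).
The children's combined portion (€928,000) is divided into 4 shares of €232,000: Oren and Nadia each take €232,000; Anna's €232,000 share passes to Anna's issue; Zofia's €232,000 share passes to Zofia's issue.
Anna's share (€232,000) is divided into 4 shares of €58,000: Marit, Gustav, Torin, and Ulric each take €58,000.
Zofia's share (€232,000) is divided into 4 shares of €58,000: Leilani, Esperanza, Oona, and Imani each take €58,000.

Kofi: €232,000; Marit: €58,000; Gustav: €58,000; Torin: €58,000; Ulric: €58,000; Oren: €232,000; Leilani: €58,000; Esperanza: €58,000; Oona: €58,000; Imani: €58,000; Nadia: €232,000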